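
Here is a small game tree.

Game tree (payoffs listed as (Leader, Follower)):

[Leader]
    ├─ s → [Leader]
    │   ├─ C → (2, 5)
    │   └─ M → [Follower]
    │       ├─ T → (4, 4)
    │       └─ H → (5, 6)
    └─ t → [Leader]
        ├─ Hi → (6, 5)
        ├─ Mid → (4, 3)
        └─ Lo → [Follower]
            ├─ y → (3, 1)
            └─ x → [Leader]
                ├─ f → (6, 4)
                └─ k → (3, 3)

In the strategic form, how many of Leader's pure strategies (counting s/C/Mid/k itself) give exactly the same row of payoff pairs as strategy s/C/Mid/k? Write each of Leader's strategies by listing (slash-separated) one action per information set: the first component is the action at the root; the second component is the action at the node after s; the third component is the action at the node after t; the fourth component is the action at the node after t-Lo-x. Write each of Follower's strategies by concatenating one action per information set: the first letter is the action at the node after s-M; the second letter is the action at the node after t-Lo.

Row for s/C/Mid/k (columns Ty, Tx, Hy, Hx): (2,5) (2,5) (2,5) (2,5).
Under s/C/Mid/k, Leader's choice at the node after t and at the node after t-Lo-x can never be reached regardless of what Follower does, so varying those choices leaves every outcome unchanged.
Holding the reachable choices fixed and varying the unreachable ones freely already gives 3 × 2 = 6 equivalent strategies.
No other strategy reproduces this row, so those 6 are the full class: s/C/Hi/f, s/C/Hi/k, s/C/Mid/f, s/C/Mid/k, s/C/Lo/f, s/C/Lo/k.

6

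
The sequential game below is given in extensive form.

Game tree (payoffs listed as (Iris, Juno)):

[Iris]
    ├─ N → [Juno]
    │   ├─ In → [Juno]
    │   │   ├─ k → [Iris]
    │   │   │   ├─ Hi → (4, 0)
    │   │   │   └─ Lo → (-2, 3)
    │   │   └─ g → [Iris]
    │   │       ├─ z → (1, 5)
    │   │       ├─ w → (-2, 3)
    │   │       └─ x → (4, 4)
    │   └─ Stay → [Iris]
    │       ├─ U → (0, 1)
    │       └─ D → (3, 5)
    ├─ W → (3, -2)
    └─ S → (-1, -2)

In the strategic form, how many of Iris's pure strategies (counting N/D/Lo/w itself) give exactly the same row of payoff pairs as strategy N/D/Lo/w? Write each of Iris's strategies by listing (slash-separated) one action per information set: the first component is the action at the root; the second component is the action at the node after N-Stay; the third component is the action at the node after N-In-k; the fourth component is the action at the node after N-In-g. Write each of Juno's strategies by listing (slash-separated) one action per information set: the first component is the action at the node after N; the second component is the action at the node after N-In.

1

Row for N/D/Lo/w (columns In/k, In/g, Stay/k, Stay/g): (-2,3) (-2,3) (3,5) (3,5).
Every one of Iris's information sets is on the play path for some reply by Juno when Iris follows N/D/Lo/w.
Changing the action at any of them therefore changes at least one column, so only N/D/Lo/w itself gives this row.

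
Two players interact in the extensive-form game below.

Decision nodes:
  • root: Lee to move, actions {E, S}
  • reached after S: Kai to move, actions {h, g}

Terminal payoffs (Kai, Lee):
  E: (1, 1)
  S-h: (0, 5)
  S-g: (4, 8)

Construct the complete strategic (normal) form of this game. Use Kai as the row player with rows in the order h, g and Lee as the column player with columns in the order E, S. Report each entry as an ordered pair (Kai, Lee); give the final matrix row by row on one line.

Row h: E→(1,1), S→(0,5)
Row g: E→(1,1), S→(4,8)

h: (1,1) (0,5) | g: (1,1) (4,8)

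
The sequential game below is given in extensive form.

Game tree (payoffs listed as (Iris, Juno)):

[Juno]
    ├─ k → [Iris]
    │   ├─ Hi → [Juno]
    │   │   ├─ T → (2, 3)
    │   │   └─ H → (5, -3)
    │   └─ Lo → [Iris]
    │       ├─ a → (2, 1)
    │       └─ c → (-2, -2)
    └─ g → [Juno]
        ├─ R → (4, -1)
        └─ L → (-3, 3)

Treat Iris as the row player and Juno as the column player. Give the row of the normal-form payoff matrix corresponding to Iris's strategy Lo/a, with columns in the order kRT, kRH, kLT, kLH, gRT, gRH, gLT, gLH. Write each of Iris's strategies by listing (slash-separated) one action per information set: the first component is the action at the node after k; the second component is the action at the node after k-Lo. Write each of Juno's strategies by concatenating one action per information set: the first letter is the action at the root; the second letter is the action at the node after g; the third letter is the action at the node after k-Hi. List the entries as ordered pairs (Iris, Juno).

(2,1) (2,1) (2,1) (2,1) (4,-1) (4,-1) (-3,3) (-3,3)

vs kRT: Juno plays k → Iris plays Lo at [k] → Iris plays a at [k-Lo] → (2, 1)
vs kRH: Juno plays k → Iris plays Lo at [k] → Iris plays a at [k-Lo] → (2, 1)
vs kLT: Juno plays k → Iris plays Lo at [k] → Iris plays a at [k-Lo] → (2, 1)
vs kLH: Juno plays k → Iris plays Lo at [k] → Iris plays a at [k-Lo] → (2, 1)
vs gRT: Juno plays g → Juno plays R at [g] → (4, -1)
vs gRH: Juno plays g → Juno plays R at [g] → (4, -1)
vs gLT: Juno plays g → Juno plays L at [g] → (-3, 3)
vs gLH: Juno plays g → Juno plays L at [g] → (-3, 3)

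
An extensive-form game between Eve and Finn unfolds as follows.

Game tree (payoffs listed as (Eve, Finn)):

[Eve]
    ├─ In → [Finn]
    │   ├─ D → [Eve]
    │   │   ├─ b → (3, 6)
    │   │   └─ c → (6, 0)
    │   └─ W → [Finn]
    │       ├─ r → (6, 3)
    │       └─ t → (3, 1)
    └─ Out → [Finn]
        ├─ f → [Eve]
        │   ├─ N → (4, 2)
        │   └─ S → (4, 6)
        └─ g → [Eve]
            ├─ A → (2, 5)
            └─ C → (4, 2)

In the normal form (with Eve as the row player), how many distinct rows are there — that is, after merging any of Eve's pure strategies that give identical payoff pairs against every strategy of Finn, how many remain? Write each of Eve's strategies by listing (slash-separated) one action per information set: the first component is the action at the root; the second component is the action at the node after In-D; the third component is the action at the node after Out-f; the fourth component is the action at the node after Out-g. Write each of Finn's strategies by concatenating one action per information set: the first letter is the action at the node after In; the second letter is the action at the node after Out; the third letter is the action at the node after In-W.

6

Eve has 16 pure strategies: In/b/N/A, In/b/N/C, In/b/S/A, In/b/S/C, In/c/N/A, In/c/N/C, In/c/S/A, In/c/S/C, Out/b/N/A, Out/b/N/C, Out/b/S/A, Out/b/S/C, Out/c/N/A, Out/c/N/C, Out/c/S/A, Out/c/S/C. Columns: Dfr, Dft, Dgr, Dgt, Wfr, Wft, Wgr, Wgt.
{In/b/N/A, In/b/N/C, In/b/S/A, In/b/S/C} → row (3,6) (3,6) (3,6) (3,6) (6,3) (3,1) (6,3) (3,1)
{In/c/N/A, In/c/N/C, In/c/S/A, In/c/S/C} → row (6,0) (6,0) (6,0) (6,0) (6,3) (3,1) (6,3) (3,1)
{Out/b/N/A, Out/c/N/A} → row (4,2) (4,2) (2,5) (2,5) (4,2) (4,2) (2,5) (2,5)
{Out/b/N/C, Out/c/N/C} → row (4,2) (4,2) (4,2) (4,2) (4,2) (4,2) (4,2) (4,2)
{Out/b/S/A, Out/c/S/A} → row (4,6) (4,6) (2,5) (2,5) (4,6) (4,6) (2,5) (2,5)
{Out/b/S/C, Out/c/S/C} → row (4,6) (4,6) (4,2) (4,2) (4,6) (4,6) (4,2) (4,2)
That's 6 distinct rows out of 16 strategies.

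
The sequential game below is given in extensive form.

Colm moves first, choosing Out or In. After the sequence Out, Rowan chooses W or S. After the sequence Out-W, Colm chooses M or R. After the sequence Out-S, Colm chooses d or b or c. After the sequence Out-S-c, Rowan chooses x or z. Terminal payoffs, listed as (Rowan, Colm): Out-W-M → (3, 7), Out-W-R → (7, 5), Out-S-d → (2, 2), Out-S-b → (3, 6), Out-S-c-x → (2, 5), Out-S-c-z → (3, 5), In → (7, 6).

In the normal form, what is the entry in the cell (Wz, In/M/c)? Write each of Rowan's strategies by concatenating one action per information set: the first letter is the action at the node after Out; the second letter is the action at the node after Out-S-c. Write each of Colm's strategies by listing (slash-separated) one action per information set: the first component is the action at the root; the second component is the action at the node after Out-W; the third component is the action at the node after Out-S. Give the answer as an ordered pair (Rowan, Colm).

Trace the play path from the root:
  Colm plays In
→ terminal payoff (7, 6).
(Rowan's choice at the node after Out is never reached on this path, so it doesn't affect the outcome.)

(7, 6)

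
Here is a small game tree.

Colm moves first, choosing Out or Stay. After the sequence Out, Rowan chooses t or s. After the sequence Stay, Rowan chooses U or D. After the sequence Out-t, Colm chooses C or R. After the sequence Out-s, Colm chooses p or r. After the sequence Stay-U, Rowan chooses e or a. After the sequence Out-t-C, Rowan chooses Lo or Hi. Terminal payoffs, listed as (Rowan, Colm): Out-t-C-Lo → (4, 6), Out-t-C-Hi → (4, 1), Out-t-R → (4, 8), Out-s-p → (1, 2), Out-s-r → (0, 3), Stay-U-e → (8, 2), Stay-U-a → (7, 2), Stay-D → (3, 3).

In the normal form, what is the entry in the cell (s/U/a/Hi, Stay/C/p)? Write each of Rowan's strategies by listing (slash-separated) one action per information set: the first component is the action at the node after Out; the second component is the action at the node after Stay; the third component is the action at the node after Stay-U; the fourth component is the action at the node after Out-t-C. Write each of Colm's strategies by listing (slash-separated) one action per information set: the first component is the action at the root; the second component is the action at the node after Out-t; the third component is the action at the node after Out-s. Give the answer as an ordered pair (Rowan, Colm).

Trace the play path from the root:
  Colm plays Stay
  Rowan plays U at [Stay]
  Rowan plays a at [Stay-U]
→ terminal payoff (7, 2).
(Rowan's choice at the node after Out is never reached on this path, so it doesn't affect the outcome.)

(7, 2)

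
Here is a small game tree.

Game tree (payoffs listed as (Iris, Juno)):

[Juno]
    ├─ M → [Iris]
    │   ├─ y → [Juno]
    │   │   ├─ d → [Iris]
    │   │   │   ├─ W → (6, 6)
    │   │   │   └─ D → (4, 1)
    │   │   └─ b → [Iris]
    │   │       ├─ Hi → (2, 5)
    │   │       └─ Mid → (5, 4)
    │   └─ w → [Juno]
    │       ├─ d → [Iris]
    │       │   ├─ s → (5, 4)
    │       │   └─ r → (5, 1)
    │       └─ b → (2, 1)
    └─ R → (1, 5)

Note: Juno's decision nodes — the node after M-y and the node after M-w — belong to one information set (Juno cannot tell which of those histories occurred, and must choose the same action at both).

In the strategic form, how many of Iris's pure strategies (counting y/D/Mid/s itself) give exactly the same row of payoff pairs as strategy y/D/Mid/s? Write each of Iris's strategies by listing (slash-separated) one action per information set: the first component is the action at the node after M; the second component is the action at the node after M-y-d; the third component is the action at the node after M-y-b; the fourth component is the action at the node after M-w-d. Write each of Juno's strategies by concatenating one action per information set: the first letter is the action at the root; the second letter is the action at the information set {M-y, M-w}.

2

Row for y/D/Mid/s (columns Md, Mb, Rd, Rb): (4,1) (5,4) (1,5) (1,5).
Under y/D/Mid/s, Iris's choice at the node after M-w-d can never be reached regardless of what Juno does, so varying those choices leaves every outcome unchanged.
Holding the reachable choices fixed and varying the unreachable one freely already gives 2 equivalent strategies.
No other strategy reproduces this row, so those 2 are the full class: y/D/Mid/s, y/D/Mid/r.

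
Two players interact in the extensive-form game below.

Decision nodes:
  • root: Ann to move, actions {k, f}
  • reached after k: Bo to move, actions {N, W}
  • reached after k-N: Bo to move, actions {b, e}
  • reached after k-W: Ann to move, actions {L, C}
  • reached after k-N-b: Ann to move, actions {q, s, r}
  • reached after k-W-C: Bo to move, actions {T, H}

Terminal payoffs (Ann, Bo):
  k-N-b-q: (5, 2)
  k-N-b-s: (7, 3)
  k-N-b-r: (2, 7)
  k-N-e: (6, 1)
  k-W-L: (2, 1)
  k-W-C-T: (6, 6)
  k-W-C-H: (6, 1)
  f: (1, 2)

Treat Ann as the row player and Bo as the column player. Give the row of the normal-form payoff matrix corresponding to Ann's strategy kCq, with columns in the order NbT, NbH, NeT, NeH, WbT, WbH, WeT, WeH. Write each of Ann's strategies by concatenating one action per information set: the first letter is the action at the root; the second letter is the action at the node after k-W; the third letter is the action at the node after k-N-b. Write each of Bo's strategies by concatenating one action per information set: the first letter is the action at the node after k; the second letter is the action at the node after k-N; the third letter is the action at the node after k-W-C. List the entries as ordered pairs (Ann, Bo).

(5,2) (5,2) (6,1) (6,1) (6,6) (6,1) (6,6) (6,1)

vs NbT: Ann plays k → Bo plays N at [k] → Bo plays b at [k-N] → Ann plays q at [k-N-b] → (5, 2)
vs NbH: Ann plays k → Bo plays N at [k] → Bo plays b at [k-N] → Ann plays q at [k-N-b] → (5, 2)
vs NeT: Ann plays k → Bo plays N at [k] → Bo plays e at [k-N] → (6, 1)
vs NeH: Ann plays k → Bo plays N at [k] → Bo plays e at [k-N] → (6, 1)
vs WbT: Ann plays k → Bo plays W at [k] → Ann plays C at [k-W] → Bo plays T at [k-W-C] → (6, 6)
vs WbH: Ann plays k → Bo plays W at [k] → Ann plays C at [k-W] → Bo plays H at [k-W-C] → (6, 1)
vs WeT: Ann plays k → Bo plays W at [k] → Ann plays C at [k-W] → Bo plays T at [k-W-C] → (6, 6)
vs WeH: Ann plays k → Bo plays W at [k] → Ann plays C at [k-W] → Bo plays H at [k-W-C] → (6, 1)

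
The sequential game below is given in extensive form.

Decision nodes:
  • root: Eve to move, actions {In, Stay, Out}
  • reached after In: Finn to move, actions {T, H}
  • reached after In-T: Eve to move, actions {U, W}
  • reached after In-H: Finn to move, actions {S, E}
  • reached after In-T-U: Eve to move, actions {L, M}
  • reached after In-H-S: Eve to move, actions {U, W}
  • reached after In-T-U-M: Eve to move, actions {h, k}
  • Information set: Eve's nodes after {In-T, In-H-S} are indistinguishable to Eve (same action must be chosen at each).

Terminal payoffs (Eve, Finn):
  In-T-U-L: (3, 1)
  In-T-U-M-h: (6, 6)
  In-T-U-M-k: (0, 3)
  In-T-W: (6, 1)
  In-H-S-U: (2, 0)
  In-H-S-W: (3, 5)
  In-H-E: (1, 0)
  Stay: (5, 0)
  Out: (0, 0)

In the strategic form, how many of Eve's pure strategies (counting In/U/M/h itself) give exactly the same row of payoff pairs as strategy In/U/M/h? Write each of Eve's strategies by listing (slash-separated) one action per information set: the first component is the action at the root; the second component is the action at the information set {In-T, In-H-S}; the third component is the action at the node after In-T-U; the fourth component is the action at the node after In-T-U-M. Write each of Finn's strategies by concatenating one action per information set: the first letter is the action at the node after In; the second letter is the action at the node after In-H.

1

Row for In/U/M/h (columns TS, TE, HS, HE): (6,6) (6,6) (2,0) (1,0).
Every one of Eve's information sets is on the play path for some reply by Finn when Eve follows In/U/M/h.
Changing the action at any of them therefore changes at least one column, so only In/U/M/h itself gives this row.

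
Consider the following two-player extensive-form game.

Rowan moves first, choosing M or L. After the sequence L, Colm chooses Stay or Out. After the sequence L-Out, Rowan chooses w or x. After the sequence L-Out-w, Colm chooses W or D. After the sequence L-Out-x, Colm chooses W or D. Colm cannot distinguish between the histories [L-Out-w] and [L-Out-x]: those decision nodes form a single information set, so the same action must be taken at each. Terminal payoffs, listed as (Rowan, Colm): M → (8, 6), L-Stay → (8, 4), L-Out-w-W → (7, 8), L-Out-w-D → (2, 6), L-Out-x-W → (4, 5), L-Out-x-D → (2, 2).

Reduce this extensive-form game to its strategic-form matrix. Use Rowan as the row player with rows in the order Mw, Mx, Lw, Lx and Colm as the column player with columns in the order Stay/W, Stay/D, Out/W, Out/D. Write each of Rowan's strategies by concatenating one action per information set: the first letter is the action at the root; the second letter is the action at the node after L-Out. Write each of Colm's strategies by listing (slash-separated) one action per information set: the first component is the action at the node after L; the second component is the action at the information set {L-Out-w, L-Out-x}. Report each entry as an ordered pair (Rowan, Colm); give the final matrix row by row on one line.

Mw: (8,6) (8,6) (8,6) (8,6) | Mx: (8,6) (8,6) (8,6) (8,6) | Lw: (8,4) (8,4) (7,8) (2,6) | Lx: (8,4) (8,4) (4,5) (2,2)

Row Mw: Stay/W→(8,6), Stay/D→(8,6), Out/W→(8,6), Out/D→(8,6)
Row Mx: Stay/W→(8,6), Stay/D→(8,6), Out/W→(8,6), Out/D→(8,6)
Row Lw: Stay/W→(8,4), Stay/D→(8,4), Out/W→(7,8), Out/D→(2,6)
Row Lx: Stay/W→(8,4), Stay/D→(8,4), Out/W→(4,5), Out/D→(2,2)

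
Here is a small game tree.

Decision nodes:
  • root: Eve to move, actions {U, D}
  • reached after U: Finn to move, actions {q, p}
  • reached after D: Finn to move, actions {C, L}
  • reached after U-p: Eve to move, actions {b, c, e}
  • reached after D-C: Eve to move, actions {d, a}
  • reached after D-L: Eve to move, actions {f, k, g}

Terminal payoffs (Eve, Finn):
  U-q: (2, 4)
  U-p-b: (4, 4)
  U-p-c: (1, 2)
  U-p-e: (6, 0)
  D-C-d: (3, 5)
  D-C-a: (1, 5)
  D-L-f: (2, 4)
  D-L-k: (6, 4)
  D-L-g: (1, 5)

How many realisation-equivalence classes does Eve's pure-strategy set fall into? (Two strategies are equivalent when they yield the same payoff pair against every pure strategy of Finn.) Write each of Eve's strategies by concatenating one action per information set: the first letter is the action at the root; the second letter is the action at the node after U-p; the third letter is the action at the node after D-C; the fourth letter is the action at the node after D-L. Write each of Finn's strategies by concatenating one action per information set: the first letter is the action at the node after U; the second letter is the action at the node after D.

9

Eve has 36 pure strategies: Ubdf, Ubdk, Ubdg, Ubaf, Ubak, Ubag, Ucdf, Ucdk, Ucdg, Ucaf, Ucak, Ucag, Uedf, Uedk, Uedg, Ueaf, Ueak, Ueag, Dbdf, Dbdk, Dbdg, Dbaf, Dbak, Dbag, Dcdf, Dcdk, Dcdg, Dcaf, Dcak, Dcag, Dedf, Dedk, Dedg, Deaf, Deak, Deag. Columns: qC, qL, pC, pL.
{Ubdf, Ubdk, Ubdg, Ubaf, Ubak, Ubag} → row (2,4) (2,4) (4,4) (4,4)
{Ucdf, Ucdk, Ucdg, Ucaf, Ucak, Ucag} → row (2,4) (2,4) (1,2) (1,2)
{Uedf, Uedk, Uedg, Ueaf, Ueak, Ueag} → row (2,4) (2,4) (6,0) (6,0)
{Dbdf, Dcdf, Dedf} → row (3,5) (2,4) (3,5) (2,4)
{Dbdk, Dcdk, Dedk} → row (3,5) (6,4) (3,5) (6,4)
{Dbdg, Dcdg, Dedg} → row (3,5) (1,5) (3,5) (1,5)
{Dbaf, Dcaf, Deaf} → row (1,5) (2,4) (1,5) (2,4)
{Dbak, Dcak, Deak} → row (1,5) (6,4) (1,5) (6,4)
{Dbag, Dcag, Deag} → row (1,5) (1,5) (1,5) (1,5)
That's 9 distinct rows out of 36 strategies.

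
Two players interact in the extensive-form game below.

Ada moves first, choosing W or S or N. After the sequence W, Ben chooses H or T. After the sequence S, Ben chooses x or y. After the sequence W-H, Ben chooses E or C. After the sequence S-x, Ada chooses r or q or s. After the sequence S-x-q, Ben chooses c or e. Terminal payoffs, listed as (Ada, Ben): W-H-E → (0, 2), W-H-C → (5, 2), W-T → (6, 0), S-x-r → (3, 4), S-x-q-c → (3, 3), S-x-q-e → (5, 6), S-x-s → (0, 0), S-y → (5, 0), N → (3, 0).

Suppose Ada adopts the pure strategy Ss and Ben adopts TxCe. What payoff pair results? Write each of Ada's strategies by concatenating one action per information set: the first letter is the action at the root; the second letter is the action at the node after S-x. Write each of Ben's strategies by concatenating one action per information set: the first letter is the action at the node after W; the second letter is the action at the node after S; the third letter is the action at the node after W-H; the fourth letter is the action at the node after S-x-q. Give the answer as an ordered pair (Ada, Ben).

(0, 0)

Trace the play path from the root:
  Ada plays S
  Ben plays x at [S]
  Ada plays s at [S-x]
→ terminal payoff (0, 0).
(Ben's choice at the node after W is never reached on this path, so it doesn't affect the outcome.)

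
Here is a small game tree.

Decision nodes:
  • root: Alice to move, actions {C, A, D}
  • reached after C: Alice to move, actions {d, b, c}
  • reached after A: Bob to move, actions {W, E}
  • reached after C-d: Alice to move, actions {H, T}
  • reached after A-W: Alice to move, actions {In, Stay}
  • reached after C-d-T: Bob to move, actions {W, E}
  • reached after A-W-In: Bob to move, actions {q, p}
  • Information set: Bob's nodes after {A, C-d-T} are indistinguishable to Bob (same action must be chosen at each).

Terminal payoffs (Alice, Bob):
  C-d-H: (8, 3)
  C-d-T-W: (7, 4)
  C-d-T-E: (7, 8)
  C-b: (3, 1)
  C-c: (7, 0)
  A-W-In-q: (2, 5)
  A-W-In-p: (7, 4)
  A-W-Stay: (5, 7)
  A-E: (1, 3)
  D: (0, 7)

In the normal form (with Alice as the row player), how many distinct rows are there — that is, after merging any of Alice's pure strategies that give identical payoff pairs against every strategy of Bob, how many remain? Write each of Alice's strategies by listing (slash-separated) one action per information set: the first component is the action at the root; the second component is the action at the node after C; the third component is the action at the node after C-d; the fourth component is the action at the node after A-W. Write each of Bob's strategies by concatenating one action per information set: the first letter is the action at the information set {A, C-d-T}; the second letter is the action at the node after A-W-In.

Alice has 36 pure strategies: C/d/H/In, C/d/H/Stay, C/d/T/In, C/d/T/Stay, C/b/H/In, C/b/H/Stay, C/b/T/In, C/b/T/Stay, C/c/H/In, C/c/H/Stay, C/c/T/In, C/c/T/Stay, A/d/H/In, A/d/H/Stay, A/d/T/In, A/d/T/Stay, A/b/H/In, A/b/H/Stay, A/b/T/In, A/b/T/Stay, A/c/H/In, A/c/H/Stay, A/c/T/In, A/c/T/Stay, D/d/H/In, D/d/H/Stay, D/d/T/In, D/d/T/Stay, D/b/H/In, D/b/H/Stay, D/b/T/In, D/b/T/Stay, D/c/H/In, D/c/H/Stay, D/c/T/In, D/c/T/Stay. Columns: Wq, Wp, Eq, Ep.
{C/d/H/In, C/d/H/Stay} → row (8,3) (8,3) (8,3) (8,3)
{C/d/T/In, C/d/T/Stay} → row (7,4) (7,4) (7,8) (7,8)
{C/b/H/In, C/b/H/Stay, C/b/T/In, C/b/T/Stay} → row (3,1) (3,1) (3,1) (3,1)
{C/c/H/In, C/c/H/Stay, C/c/T/In, C/c/T/Stay} → row (7,0) (7,0) (7,0) (7,0)
{A/d/H/In, A/d/T/In, A/b/H/In, A/b/T/In, A/c/H/In, A/c/T/In} → row (2,5) (7,4) (1,3) (1,3)
{A/d/H/Stay, A/d/T/Stay, A/b/H/Stay, A/b/T/Stay, A/c/H/Stay, A/c/T/Stay} → row (5,7) (5,7) (1,3) (1,3)
{D/d/H/In, D/d/H/Stay, D/d/T/In, D/d/T/Stay, D/b/H/In, D/b/H/Stay, D/b/T/In, D/b/T/Stay, D/c/H/In, D/c/H/Stay, D/c/T/In, D/c/T/Stay} → row (0,7) (0,7) (0,7) (0,7)
That's 7 distinct rows out of 36 strategies.

7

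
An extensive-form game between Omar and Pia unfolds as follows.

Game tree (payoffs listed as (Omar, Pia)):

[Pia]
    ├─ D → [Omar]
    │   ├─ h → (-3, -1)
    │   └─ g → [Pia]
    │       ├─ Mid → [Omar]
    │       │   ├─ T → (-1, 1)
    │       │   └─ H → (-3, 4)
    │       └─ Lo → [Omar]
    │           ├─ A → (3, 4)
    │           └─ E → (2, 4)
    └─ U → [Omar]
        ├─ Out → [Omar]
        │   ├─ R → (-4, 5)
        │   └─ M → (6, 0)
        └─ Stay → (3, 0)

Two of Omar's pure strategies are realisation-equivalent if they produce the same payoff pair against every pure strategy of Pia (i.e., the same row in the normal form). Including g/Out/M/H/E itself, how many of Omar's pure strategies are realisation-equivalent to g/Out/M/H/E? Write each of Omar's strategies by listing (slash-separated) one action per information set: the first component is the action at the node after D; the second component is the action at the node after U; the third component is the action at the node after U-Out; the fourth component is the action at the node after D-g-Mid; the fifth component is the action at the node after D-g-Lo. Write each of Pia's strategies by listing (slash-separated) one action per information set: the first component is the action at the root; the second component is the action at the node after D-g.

1

Row for g/Out/M/H/E (columns D/Mid, D/Lo, U/Mid, U/Lo): (-3,4) (2,4) (6,0) (6,0).
Every one of Omar's information sets is on the play path for some reply by Pia when Omar follows g/Out/M/H/E.
Changing the action at any of them therefore changes at least one column, so only g/Out/M/H/E itself gives this row.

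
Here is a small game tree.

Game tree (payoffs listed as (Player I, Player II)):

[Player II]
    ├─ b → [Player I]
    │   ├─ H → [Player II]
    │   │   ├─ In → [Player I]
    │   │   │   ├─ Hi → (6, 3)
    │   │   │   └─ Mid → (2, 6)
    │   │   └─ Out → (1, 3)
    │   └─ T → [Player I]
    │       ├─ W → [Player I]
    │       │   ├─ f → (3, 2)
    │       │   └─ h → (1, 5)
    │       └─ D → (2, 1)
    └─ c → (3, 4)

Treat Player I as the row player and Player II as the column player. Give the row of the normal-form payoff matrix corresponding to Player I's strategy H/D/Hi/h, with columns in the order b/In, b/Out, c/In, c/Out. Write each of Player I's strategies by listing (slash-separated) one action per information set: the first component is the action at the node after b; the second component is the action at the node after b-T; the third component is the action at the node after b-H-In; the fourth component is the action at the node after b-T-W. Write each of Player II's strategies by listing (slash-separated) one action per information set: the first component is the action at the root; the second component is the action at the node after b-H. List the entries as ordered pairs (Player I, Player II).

vs b/In: Player II plays b → Player I plays H at [b] → Player II plays In at [b-H] → Player I plays Hi at [b-H-In] → (6, 3)
vs b/Out: Player II plays b → Player I plays H at [b] → Player II plays Out at [b-H] → (1, 3)
vs c/In: Player II plays c → (3, 4)
vs c/Out: Player II plays c → (3, 4)

(6,3) (1,3) (3,4) (3,4)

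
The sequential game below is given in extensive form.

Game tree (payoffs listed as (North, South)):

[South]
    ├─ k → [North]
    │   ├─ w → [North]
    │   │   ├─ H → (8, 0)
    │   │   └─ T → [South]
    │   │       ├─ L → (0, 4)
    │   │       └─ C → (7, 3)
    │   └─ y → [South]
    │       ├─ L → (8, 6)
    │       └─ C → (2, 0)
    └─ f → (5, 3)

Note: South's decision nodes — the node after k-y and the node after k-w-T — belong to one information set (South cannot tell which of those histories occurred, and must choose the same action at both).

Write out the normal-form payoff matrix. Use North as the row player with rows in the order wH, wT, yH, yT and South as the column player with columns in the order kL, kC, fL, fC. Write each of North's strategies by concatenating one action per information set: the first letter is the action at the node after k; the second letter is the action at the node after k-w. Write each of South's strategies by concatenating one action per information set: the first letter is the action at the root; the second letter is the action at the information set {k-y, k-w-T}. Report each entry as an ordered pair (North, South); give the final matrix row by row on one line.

wH: (8,0) (8,0) (5,3) (5,3) | wT: (0,4) (7,3) (5,3) (5,3) | yH: (8,6) (2,0) (5,3) (5,3) | yT: (8,6) (2,0) (5,3) (5,3)

Row wH: kL→(8,0), kC→(8,0), fL→(5,3), fC→(5,3)
Row wT: kL→(0,4), kC→(7,3), fL→(5,3), fC→(5,3)
Row yH: kL→(8,6), kC→(2,0), fL→(5,3), fC→(5,3)
Row yT: kL→(8,6), kC→(2,0), fL→(5,3), fC→(5,3)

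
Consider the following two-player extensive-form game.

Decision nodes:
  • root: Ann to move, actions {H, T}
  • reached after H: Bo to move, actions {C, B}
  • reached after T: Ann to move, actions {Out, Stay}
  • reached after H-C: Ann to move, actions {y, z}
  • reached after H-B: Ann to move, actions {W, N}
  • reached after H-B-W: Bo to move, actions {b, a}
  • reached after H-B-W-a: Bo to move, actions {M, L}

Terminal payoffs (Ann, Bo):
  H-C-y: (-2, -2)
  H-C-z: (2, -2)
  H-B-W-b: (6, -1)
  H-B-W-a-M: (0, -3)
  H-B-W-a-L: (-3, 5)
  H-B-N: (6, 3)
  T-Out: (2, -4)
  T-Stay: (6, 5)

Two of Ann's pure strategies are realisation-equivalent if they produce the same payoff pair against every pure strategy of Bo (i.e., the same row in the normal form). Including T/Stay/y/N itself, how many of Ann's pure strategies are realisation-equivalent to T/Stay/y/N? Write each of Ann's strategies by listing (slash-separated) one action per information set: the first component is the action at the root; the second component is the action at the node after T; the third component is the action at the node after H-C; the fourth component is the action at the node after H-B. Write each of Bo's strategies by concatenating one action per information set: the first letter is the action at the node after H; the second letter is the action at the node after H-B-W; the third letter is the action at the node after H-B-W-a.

Row for T/Stay/y/N (columns CbM, CbL, CaM, CaL, BbM, BbL, BaM, BaL): (6,5) (6,5) (6,5) (6,5) (6,5) (6,5) (6,5) (6,5).
Under T/Stay/y/N, Ann's choice at the node after H-C and at the node after H-B can never be reached regardless of what Bo does, so varying those choices leaves every outcome unchanged.
Holding the reachable choices fixed and varying the unreachable ones freely already gives 2 × 2 = 4 equivalent strategies.
No other strategy reproduces this row, so those 4 are the full class: T/Stay/y/W, T/Stay/y/N, T/Stay/z/W, T/Stay/z/N.

4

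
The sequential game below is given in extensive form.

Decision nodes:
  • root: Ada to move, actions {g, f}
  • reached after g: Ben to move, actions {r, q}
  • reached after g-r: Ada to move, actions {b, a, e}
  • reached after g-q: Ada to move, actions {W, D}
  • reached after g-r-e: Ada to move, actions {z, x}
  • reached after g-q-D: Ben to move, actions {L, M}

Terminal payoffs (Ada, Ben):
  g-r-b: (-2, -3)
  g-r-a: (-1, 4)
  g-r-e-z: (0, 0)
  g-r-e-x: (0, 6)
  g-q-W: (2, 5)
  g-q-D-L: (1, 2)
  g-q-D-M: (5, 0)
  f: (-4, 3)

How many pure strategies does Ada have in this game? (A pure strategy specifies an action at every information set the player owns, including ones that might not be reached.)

Ada owns the root with actions {g, f} — two choices.
Ada owns the node after g-r with actions {b, a, e} — three choices.
Ada owns the node after g-q with actions {W, D} — two choices.
Ada owns the node after g-r-e with actions {z, x} — two choices.
A pure strategy fixes one action at each information set independently, so the count is the product 2 × 3 × 2 × 2 = 24.

24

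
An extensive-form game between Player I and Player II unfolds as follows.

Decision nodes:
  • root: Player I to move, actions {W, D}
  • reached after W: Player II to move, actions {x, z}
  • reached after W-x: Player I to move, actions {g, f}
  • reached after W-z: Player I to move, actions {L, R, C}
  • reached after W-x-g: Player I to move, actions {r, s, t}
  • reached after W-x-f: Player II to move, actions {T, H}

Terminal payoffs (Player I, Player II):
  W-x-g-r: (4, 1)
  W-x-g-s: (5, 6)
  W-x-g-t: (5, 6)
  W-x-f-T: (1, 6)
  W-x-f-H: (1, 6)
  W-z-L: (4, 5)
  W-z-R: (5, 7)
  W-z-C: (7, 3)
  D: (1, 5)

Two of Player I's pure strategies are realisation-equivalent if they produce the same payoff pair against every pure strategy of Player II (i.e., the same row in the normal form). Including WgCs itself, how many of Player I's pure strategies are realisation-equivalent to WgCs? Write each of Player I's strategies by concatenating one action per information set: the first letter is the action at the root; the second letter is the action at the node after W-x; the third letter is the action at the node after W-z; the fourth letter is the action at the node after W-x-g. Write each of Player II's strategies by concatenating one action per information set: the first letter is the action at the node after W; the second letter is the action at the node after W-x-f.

2

Row for WgCs (columns xT, xH, zT, zH): (5,6) (5,6) (7,3) (7,3).
Every one of Player I's information sets is on the play path for some reply by Player II when Player I follows WgCs.
Even so, WgCt happens to produce the same payoff in every column — so 2 strategies share this row.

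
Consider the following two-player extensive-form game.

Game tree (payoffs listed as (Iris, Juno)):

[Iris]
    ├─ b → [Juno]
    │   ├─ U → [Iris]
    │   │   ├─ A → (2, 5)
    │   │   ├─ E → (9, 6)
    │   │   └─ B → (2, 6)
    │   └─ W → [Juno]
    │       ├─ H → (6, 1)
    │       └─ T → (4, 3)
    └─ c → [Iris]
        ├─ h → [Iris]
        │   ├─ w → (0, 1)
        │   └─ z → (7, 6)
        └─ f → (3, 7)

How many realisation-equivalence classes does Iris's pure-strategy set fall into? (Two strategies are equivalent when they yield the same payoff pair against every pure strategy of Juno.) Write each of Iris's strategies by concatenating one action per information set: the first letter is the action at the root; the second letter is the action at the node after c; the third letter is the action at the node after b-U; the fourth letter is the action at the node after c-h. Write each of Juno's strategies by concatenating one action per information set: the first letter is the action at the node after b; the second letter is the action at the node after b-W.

6

Iris has 24 pure strategies: bhAw, bhAz, bhEw, bhEz, bhBw, bhBz, bfAw, bfAz, bfEw, bfEz, bfBw, bfBz, chAw, chAz, chEw, chEz, chBw, chBz, cfAw, cfAz, cfEw, cfEz, cfBw, cfBz. Columns: UH, UT, WH, WT.
{bhAw, bhAz, bfAw, bfAz} → row (2,5) (2,5) (6,1) (4,3)
{bhEw, bhEz, bfEw, bfEz} → row (9,6) (9,6) (6,1) (4,3)
{bhBw, bhBz, bfBw, bfBz} → row (2,6) (2,6) (6,1) (4,3)
{chAw, chEw, chBw} → row (0,1) (0,1) (0,1) (0,1)
{chAz, chEz, chBz} → row (7,6) (7,6) (7,6) (7,6)
{cfAw, cfAz, cfEw, cfEz, cfBw, cfBz} → row (3,7) (3,7) (3,7) (3,7)
That's 6 distinct rows out of 24 strategies.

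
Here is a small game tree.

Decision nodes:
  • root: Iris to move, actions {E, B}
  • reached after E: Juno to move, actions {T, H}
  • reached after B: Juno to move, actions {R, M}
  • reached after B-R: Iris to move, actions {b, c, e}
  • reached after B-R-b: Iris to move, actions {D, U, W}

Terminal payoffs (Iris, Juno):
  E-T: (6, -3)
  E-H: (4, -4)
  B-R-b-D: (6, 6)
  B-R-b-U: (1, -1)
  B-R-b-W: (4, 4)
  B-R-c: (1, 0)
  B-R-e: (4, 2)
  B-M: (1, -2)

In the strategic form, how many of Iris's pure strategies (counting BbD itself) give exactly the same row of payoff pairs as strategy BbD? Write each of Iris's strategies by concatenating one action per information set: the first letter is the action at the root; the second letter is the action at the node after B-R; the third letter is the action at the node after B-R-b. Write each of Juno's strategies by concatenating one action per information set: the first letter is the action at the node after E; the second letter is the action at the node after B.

Row for BbD (columns TR, TM, HR, HM): (6,6) (1,-2) (6,6) (1,-2).
Every one of Iris's information sets is on the play path for some reply by Juno when Iris follows BbD.
Changing the action at any of them therefore changes at least one column, so only BbD itself gives this row.

1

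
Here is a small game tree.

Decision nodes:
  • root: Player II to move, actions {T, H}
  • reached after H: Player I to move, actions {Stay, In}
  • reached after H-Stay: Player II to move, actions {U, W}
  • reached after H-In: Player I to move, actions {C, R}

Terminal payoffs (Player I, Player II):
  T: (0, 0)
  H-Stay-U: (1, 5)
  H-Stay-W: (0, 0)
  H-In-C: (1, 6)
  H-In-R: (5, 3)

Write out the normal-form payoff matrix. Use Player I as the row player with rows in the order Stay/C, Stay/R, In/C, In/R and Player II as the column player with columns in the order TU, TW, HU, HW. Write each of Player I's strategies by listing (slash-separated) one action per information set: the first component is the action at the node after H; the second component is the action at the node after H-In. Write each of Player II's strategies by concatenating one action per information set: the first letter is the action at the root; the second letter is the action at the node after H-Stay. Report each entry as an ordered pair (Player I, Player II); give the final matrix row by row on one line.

Row Stay/C: TU→(0,0), TW→(0,0), HU→(1,5), HW→(0,0)
Row Stay/R: TU→(0,0), TW→(0,0), HU→(1,5), HW→(0,0)
Row In/C: TU→(0,0), TW→(0,0), HU→(1,6), HW→(1,6)
Row In/R: TU→(0,0), TW→(0,0), HU→(5,3), HW→(5,3)

Stay/C: (0,0) (0,0) (1,5) (0,0) | Stay/R: (0,0) (0,0) (1,5) (0,0) | In/C: (0,0) (0,0) (1,6) (1,6) | In/R: (0,0) (0,0) (5,3) (5,3)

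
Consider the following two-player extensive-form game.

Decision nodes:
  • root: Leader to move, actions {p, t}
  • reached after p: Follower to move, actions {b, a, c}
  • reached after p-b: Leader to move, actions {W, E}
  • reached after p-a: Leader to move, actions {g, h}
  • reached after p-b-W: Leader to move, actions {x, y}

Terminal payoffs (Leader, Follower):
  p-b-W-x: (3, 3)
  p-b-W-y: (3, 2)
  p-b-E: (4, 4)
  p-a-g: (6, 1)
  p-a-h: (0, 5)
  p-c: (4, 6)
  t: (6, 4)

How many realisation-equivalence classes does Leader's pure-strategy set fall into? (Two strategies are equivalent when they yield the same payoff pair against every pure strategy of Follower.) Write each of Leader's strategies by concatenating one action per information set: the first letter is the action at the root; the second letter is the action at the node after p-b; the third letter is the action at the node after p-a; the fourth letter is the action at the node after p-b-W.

7

Leader has 16 pure strategies: pWgx, pWgy, pWhx, pWhy, pEgx, pEgy, pEhx, pEhy, tWgx, tWgy, tWhx, tWhy, tEgx, tEgy, tEhx, tEhy. Columns: b, a, c.
{pWgx} → row (3,3) (6,1) (4,6)
{pWgy} → row (3,2) (6,1) (4,6)
{pWhx} → row (3,3) (0,5) (4,6)
{pWhy} → row (3,2) (0,5) (4,6)
{pEgx, pEgy} → row (4,4) (6,1) (4,6)
{pEhx, pEhy} → row (4,4) (0,5) (4,6)
{tWgx, tWgy, tWhx, tWhy, tEgx, tEgy, tEhx, tEhy} → row (6,4) (6,4) (6,4)
That's 7 distinct rows out of 16 strategies.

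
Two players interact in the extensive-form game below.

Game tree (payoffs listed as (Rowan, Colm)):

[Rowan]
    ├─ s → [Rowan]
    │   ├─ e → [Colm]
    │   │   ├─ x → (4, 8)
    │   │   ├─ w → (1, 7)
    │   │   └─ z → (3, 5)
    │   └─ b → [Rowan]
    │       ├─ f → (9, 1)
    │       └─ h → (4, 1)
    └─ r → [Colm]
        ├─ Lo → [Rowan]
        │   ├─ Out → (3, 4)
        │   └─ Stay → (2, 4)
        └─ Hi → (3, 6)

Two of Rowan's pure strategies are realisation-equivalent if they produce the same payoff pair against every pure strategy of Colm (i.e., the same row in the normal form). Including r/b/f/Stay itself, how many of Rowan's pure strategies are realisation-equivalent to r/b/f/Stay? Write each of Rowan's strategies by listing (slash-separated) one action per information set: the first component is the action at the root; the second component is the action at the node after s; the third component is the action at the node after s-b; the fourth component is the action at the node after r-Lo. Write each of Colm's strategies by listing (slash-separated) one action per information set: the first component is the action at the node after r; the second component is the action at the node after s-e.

Row for r/b/f/Stay (columns Lo/x, Lo/w, Lo/z, Hi/x, Hi/w, Hi/z): (2,4) (2,4) (2,4) (3,6) (3,6) (3,6).
Under r/b/f/Stay, Rowan's choice at the node after s and at the node after s-b can never be reached regardless of what Colm does, so varying those choices leaves every outcome unchanged.
Holding the reachable choices fixed and varying the unreachable ones freely already gives 2 × 2 = 4 equivalent strategies.
No other strategy reproduces this row, so those 4 are the full class: r/e/f/Stay, r/e/h/Stay, r/b/f/Stay, r/b/h/Stay.

4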